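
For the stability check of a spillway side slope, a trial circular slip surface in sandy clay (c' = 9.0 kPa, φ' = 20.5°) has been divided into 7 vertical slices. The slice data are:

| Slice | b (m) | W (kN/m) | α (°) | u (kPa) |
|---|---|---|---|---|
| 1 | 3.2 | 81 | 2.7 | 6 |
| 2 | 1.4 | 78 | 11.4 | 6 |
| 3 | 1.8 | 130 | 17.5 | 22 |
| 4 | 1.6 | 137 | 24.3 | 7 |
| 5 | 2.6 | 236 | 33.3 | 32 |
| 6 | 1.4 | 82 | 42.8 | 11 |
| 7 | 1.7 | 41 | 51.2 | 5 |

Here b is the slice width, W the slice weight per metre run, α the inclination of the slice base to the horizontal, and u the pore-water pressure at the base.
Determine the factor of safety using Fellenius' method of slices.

FS = 0.97

Ordinary method of slices: FS = Σ[c'·Δl_i + (W_i cosα_i − u_i·Δl_i)·tanφ'] / Σ W_i sinα_i, with Δl_i = b_i / cosα_i.
Slice 1: Δl = 3.2/cos2.7° = 3.204 m; N'_1 = 81·cos2.7° − 6·3.204 = 61.7; c'Δl = 28.83; W sinα = 3.8
Slice 2: Δl = 1.4/cos11.4° = 1.428 m; N'_2 = 78·cos11.4° − 6·1.428 = 67.9; c'Δl = 12.85; W sinα = 15.4
Slice 3: Δl = 1.8/cos17.5° = 1.887 m; N'_3 = 130·cos17.5° − 22·1.887 = 82.5; c'Δl = 16.99; W sinα = 39.1
Slice 4: Δl = 1.6/cos24.3° = 1.756 m; N'_4 = 137·cos24.3° − 7·1.756 = 112.6; c'Δl = 15.80; W sinα = 56.4
Slice 5: Δl = 2.6/cos33.3° = 3.111 m; N'_5 = 236·cos33.3° − 32·3.111 = 97.7; c'Δl = 28.00; W sinα = 129.6
Slice 6: Δl = 1.4/cos42.8° = 1.908 m; N'_6 = 82·cos42.8° − 11·1.908 = 39.2; c'Δl = 17.17; W sinα = 55.7
Slice 7: Δl = 1.7/cos51.2° = 2.713 m; N'_7 = 41·cos51.2° − 5·2.713 = 12.1; c'Δl = 24.42; W sinα = 32.0
Σc'Δl = 144.1 kN/m; ΣN' = 473.6 kN/m; ΣW sinα = 331.9 kN/m
Resisting = 144.1 + 473.6·tan20.5° = 144.1 + 177.1 = 321.1 kN/m
FS = 321.1 / 331.9 = 0.967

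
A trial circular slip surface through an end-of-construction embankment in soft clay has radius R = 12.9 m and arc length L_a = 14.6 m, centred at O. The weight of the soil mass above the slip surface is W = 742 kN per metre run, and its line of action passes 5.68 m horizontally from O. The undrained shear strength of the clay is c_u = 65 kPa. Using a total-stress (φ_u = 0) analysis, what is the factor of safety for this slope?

FS = 2.90

Taking moments about the centre O, the resisting moment is provided by the undrained shear strength acting along the arc:
M_R = c_u·L_a·R = 65·14.60·12.9 = 12242.1 kN·m/m
M_D = W·d = 742·5.68 = 4214.6 kN·m/m
FS = M_R / M_D = 12242.1 / 4214.6 = 2.905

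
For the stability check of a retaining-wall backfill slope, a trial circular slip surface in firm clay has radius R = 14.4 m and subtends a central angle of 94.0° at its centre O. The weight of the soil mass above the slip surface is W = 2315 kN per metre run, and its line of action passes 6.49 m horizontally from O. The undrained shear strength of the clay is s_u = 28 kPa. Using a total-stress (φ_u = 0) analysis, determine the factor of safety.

Taking moments about the centre O, the resisting moment is provided by the undrained shear strength acting along the arc:
Arc length L_a = R·θ = 14.4·(94.0°·π/180) = 14.4·1.6406 = 23.62 m
M_R = s_u·L_a·R = 28·23.62·14.4 = 9525.5 kN·m/m
M_D = W·d = 2315·6.49 = 15024.4 kN·m/m
FS = M_R / M_D = 9525.5 / 15024.4 = 0.634

FS = 0.63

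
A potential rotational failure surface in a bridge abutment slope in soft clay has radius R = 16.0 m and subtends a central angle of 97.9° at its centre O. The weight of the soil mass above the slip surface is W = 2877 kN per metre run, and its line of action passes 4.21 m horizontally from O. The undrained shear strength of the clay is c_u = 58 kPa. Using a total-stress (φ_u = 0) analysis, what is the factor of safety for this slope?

FS = 2.09

Taking moments about the centre O, the resisting moment is provided by the undrained shear strength acting along the arc:
Arc length L_a = R·θ = 16.0·(97.9°·π/180) = 16.0·1.7087 = 27.34 m
M_R = c_u·L_a·R = 58·27.34·16.0 = 25370.4 kN·m/m
M_D = W·d = 2877·4.21 = 12112.2 kN·m/m
FS = M_R / M_D = 25370.4 / 12112.2 = 2.095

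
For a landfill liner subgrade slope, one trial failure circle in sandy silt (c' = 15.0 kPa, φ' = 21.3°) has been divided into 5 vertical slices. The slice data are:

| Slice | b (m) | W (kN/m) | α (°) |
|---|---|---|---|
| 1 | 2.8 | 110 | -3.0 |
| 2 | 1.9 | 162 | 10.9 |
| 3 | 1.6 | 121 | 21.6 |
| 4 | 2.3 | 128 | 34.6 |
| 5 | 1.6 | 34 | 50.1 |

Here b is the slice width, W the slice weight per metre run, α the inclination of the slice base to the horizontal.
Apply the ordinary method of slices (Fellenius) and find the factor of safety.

Ordinary method of slices: FS = Σ[c'·Δl_i + (W_i cosα_i)·tanφ'] / Σ W_i sinα_i, with Δl_i = b_i / cosα_i.
Slice 1: Δl = 2.8/cos(-3.0°) = 2.804 m; N'_1 = 110·cos(-3.0°) = 109.8; c'Δl = 42.06; W sinα = -5.8
Slice 2: Δl = 1.9/cos10.9° = 1.935 m; N'_2 = 162·cos10.9° = 159.1; c'Δl = 29.02; W sinα = 30.6
Slice 3: Δl = 1.6/cos21.6° = 1.721 m; N'_3 = 121·cos21.6° = 112.5; c'Δl = 25.81; W sinα = 44.5
Slice 4: Δl = 2.3/cos34.6° = 2.794 m; N'_4 = 128·cos34.6° = 105.4; c'Δl = 41.91; W sinα = 72.7
Slice 5: Δl = 1.6/cos50.1° = 2.494 m; N'_5 = 34·cos50.1° = 21.8; c'Δl = 37.42; W sinα = 26.1
Σc'Δl = 176.2 kN/m; ΣN' = 508.6 kN/m; ΣW sinα = 168.2 kN/m
Resisting = 176.2 + 508.6·tan21.3° = 176.2 + 198.3 = 374.5 kN/m
FS = 374.5 / 168.2 = 2.227

FS = 2.23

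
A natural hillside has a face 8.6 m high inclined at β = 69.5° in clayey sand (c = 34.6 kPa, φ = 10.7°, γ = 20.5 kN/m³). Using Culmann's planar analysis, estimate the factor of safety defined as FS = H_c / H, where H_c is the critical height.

H_c = (4c/γ) · sinβ cosφ / [1 − cos(β − φ)]
    = (4·34.6/20.5) · sin69.5°·cos10.7° / [1 − cos58.8°]
    = 6.751 · 0.9204 / 0.4820 = 12.89 m
FS = H_c / H = 12.89 / 8.6 = 1.499

FS = 1.50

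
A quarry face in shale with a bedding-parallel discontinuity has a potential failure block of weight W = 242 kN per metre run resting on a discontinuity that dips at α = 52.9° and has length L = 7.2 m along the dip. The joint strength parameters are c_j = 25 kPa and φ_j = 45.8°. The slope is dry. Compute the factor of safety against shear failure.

Resolving the block weight along and normal to the plane and applying the Mohr–Coulomb strength on the joint:
N' = W cosα = 242·cos52.9° = 146.0 kN/m
Driving force T = W sinα = 242·sin52.9° = 193.0 kN/m
Resisting force R = c_j·L + N'·tanφ_j = 25·7.2 + 146.0·tan45.8° = 180.0 + 150.1 = 330.1 kN/m
FS = R / T = 330.1 / 193.0 = 1.710

FS = 1.71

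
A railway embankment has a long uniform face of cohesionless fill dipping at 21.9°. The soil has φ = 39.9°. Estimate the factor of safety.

For a dry cohesionless infinite slope the factor of safety is FS = tanφ / tanβ.
FS = tan39.9° / tan21.9° = 0.8361 / 0.4020 = 2.080

FS = 2.08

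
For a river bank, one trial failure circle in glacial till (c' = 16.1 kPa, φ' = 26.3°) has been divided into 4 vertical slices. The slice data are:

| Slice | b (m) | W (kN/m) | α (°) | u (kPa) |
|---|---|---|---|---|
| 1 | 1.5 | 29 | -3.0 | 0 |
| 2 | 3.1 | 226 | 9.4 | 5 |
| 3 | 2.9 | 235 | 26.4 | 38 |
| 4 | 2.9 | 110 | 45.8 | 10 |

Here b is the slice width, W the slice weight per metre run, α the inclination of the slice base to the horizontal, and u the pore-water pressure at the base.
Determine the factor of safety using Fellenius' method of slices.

FS = 1.70

Ordinary method of slices: FS = Σ[c'·Δl_i + (W_i cosα_i − u_i·Δl_i)·tanφ'] / Σ W_i sinα_i, with Δl_i = b_i / cosα_i.
Slice 1: Δl = 1.5/cos(-3.0°) = 1.502 m; N'_1 = 29·cos(-3.0°) − 0·1.502 = 29.0; c'Δl = 24.18; W sinα = -1.5
Slice 2: Δl = 3.1/cos9.4° = 3.142 m; N'_2 = 226·cos9.4° − 5·3.142 = 207.3; c'Δl = 50.59; W sinα = 36.9
Slice 3: Δl = 2.9/cos26.4° = 3.238 m; N'_3 = 235·cos26.4° − 38·3.238 = 87.5; c'Δl = 52.13; W sinα = 104.5
Slice 4: Δl = 2.9/cos45.8° = 4.160 m; N'_4 = 110·cos45.8° − 10·4.160 = 35.1; c'Δl = 66.97; W sinα = 78.9
Σc'Δl = 193.9 kN/m; ΣN' = 358.8 kN/m; ΣW sinα = 218.7 kN/m
Resisting = 193.9 + 358.8·tan26.3° = 193.9 + 177.3 = 371.2 kN/m
FS = 371.2 / 218.7 = 1.697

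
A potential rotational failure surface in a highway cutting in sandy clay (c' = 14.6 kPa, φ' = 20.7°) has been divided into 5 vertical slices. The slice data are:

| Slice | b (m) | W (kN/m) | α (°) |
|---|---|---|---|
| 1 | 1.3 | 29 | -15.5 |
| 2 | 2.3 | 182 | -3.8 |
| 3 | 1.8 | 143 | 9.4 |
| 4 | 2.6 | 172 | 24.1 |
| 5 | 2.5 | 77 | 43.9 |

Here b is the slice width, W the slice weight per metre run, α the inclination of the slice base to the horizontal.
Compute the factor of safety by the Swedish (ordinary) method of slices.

FS = 3.03

Ordinary method of slices: FS = Σ[c'·Δl_i + (W_i cosα_i)·tanφ'] / Σ W_i sinα_i, with Δl_i = b_i / cosα_i.
Slice 1: Δl = 1.3/cos(-15.5°) = 1.349 m; N'_1 = 29·cos(-15.5°) = 27.9; c'Δl = 19.70; W sinα = -7.7
Slice 2: Δl = 2.3/cos(-3.8°) = 2.305 m; N'_2 = 182·cos(-3.8°) = 181.6; c'Δl = 33.65; W sinα = -12.1
Slice 3: Δl = 1.8/cos9.4° = 1.824 m; N'_3 = 143·cos9.4° = 141.1; c'Δl = 26.64; W sinα = 23.4
Slice 4: Δl = 2.6/cos24.1° = 2.848 m; N'_4 = 172·cos24.1° = 157.0; c'Δl = 41.58; W sinα = 70.2
Slice 5: Δl = 2.5/cos43.9° = 3.470 m; N'_5 = 77·cos43.9° = 55.5; c'Δl = 50.66; W sinα = 53.4
Σc'Δl = 172.2 kN/m; ΣN' = 563.1 kN/m; ΣW sinα = 127.2 kN/m
Resisting = 172.2 + 563.1·tan20.7° = 172.2 + 212.8 = 385.0 kN/m
FS = 385.0 / 127.2 = 3.028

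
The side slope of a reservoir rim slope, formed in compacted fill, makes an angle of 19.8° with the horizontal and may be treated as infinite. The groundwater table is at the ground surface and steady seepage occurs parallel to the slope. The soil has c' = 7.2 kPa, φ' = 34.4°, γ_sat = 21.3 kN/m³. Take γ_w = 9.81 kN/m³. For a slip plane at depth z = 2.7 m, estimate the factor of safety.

With seepage parallel to the slope and the water table at the surface, the effective normal stress on the slip plane uses the buoyant unit weight γ' = γ_sat − γ_w while the driving shear stress uses γ_sat:
FS = [c' + γ' z cos²β tanφ'] / [γ_sat z sinβ cosβ]
γ' = 21.3 − 9.81 = 11.49 kN/m³
Numerator = 7.2 + 11.49·2.7·cos²19.8°·tan34.4° = 7.2 + 11.49·2.7·0.8853·0.6847 = 26.005 kPa
Denominator = 21.3·2.7·sin19.8°·cos19.8° = 21.3·2.7·0.3387·0.9409 = 18.329 kPa
FS = 26.005 / 18.329 = 1.419

FS = 1.42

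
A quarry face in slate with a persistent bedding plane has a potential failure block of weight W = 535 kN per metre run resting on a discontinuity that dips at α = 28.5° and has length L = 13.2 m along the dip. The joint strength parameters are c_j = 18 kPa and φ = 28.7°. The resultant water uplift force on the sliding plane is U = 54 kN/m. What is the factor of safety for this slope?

FS = 1.82

Resolving the block weight along and normal to the plane and applying the Mohr–Coulomb strength on the joint:
N' = W cosα − U = 535·cos28.5° − 54 = 416.2 kN/m
Driving force T = W sinα = 535·sin28.5° = 255.3 kN/m
Resisting force R = c_j·L + N'·tanφ = 18·13.2 + 416.2·tan28.7° = 237.6 + 227.8 = 465.4 kN/m
FS = R / T = 465.4 / 255.3 = 1.823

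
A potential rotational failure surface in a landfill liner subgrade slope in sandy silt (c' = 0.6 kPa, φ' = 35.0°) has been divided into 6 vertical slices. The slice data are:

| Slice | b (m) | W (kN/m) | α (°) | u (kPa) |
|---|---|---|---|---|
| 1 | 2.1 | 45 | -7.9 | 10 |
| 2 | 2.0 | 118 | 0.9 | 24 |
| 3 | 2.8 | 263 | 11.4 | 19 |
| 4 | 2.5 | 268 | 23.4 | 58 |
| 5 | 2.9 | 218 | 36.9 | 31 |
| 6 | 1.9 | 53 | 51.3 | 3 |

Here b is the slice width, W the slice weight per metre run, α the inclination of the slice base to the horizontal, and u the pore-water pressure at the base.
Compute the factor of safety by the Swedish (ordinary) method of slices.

FS = 1.04

Ordinary method of slices: FS = Σ[c'·Δl_i + (W_i cosα_i − u_i·Δl_i)·tanφ'] / Σ W_i sinα_i, with Δl_i = b_i / cosα_i.
Slice 1: Δl = 2.1/cos(-7.9°) = 2.120 m; N'_1 = 45·cos(-7.9°) − 10·2.120 = 23.4; c'Δl = 1.27; W sinα = -6.2
Slice 2: Δl = 2.0/cos0.9° = 2.000 m; N'_2 = 118·cos0.9° − 24·2.000 = 70.0; c'Δl = 1.20; W sinα = 1.9
Slice 3: Δl = 2.8/cos11.4° = 2.856 m; N'_3 = 263·cos11.4° − 19·2.856 = 203.5; c'Δl = 1.71; W sinα = 52.0
Slice 4: Δl = 2.5/cos23.4° = 2.724 m; N'_4 = 268·cos23.4° − 58·2.724 = 88.0; c'Δl = 1.63; W sinα = 106.4
Slice 5: Δl = 2.9/cos36.9° = 3.626 m; N'_5 = 218·cos36.9° − 31·3.626 = 61.9; c'Δl = 2.18; W sinα = 130.9
Slice 6: Δl = 1.9/cos51.3° = 3.039 m; N'_6 = 53·cos51.3° − 3·3.039 = 24.0; c'Δl = 1.82; W sinα = 41.4
Σc'Δl = 9.8 kN/m; ΣN' = 470.8 kN/m; ΣW sinα = 326.3 kN/m
Resisting = 9.8 + 470.8·tan35.0° = 9.8 + 329.7 = 339.5 kN/m
FS = 339.5 / 326.3 = 1.040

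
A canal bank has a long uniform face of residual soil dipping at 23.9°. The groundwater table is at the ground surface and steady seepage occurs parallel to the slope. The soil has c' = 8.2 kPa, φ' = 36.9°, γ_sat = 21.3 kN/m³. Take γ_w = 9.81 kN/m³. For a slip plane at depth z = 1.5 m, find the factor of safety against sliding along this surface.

FS = 1.61

With seepage parallel to the slope and the water table at the surface, the effective normal stress on the slip plane uses the buoyant unit weight γ' = γ_sat − γ_w while the driving shear stress uses γ_sat:
FS = [c' + γ' z cos²β tanφ'] / [γ_sat z sinβ cosβ]
γ' = 21.3 − 9.81 = 11.49 kN/m³
Numerator = 8.2 + 11.49·1.5·cos²23.9°·tan36.9° = 8.2 + 11.49·1.5·0.8359·0.7508 = 19.016 kPa
Denominator = 21.3·1.5·sin23.9°·cos23.9° = 21.3·1.5·0.4051·0.9143 = 11.834 kPa
FS = 19.016 / 11.834 = 1.607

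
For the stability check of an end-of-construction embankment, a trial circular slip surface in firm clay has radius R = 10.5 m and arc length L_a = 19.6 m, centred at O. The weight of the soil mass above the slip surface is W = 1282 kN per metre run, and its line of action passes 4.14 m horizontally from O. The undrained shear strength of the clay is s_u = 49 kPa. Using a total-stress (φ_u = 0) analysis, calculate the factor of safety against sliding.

FS = 1.90

Taking moments about the centre O, the resisting moment is provided by the undrained shear strength acting along the arc:
M_R = s_u·L_a·R = 49·19.60·10.5 = 10084.2 kN·m/m
M_D = W·d = 1282·4.14 = 5307.5 kN·m/m
FS = M_R / M_D = 10084.2 / 5307.5 = 1.900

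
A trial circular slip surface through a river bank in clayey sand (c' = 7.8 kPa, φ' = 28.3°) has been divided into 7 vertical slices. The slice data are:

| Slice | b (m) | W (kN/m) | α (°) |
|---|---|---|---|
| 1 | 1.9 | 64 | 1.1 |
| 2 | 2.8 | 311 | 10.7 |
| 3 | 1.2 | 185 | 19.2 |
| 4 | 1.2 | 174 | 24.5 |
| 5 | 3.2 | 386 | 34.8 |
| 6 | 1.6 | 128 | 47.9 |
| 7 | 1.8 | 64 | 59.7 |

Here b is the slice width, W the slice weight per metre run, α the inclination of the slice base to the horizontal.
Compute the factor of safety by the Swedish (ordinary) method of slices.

Ordinary method of slices: FS = Σ[c'·Δl_i + (W_i cosα_i)·tanφ'] / Σ W_i sinα_i, with Δl_i = b_i / cosα_i.
Slice 1: Δl = 1.9/cos1.1° = 1.900 m; N'_1 = 64·cos1.1° = 64.0; c'Δl = 14.82; W sinα = 1.2
Slice 2: Δl = 2.8/cos10.7° = 2.850 m; N'_2 = 311·cos10.7° = 305.6; c'Δl = 22.23; W sinα = 57.7
Slice 3: Δl = 1.2/cos19.2° = 1.271 m; N'_3 = 185·cos19.2° = 174.7; c'Δl = 9.91; W sinα = 60.8
Slice 4: Δl = 1.2/cos24.5° = 1.319 m; N'_4 = 174·cos24.5° = 158.3; c'Δl = 10.29; W sinα = 72.2
Slice 5: Δl = 3.2/cos34.8° = 3.897 m; N'_5 = 386·cos34.8° = 317.0; c'Δl = 30.40; W sinα = 220.3
Slice 6: Δl = 1.6/cos47.9° = 2.387 m; N'_6 = 128·cos47.9° = 85.8; c'Δl = 18.62; W sinα = 95.0
Slice 7: Δl = 1.8/cos59.7° = 3.568 m; N'_7 = 64·cos59.7° = 32.3; c'Δl = 27.83; W sinα = 55.3
Σc'Δl = 134.1 kN/m; ΣN' = 1137.7 kN/m; ΣW sinα = 562.5 kN/m
Resisting = 134.1 + 1137.7·tan28.3° = 134.1 + 612.6 = 746.7 kN/m
FS = 746.7 / 562.5 = 1.327

FS = 1.33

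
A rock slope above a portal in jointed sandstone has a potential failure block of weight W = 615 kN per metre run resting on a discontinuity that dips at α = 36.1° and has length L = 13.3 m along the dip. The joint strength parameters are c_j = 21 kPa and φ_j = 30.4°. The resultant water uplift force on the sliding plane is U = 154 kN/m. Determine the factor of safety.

Resolving the block weight along and normal to the plane and applying the Mohr–Coulomb strength on the joint:
N' = W cosα − U = 615·cos36.1° − 154 = 342.9 kN/m
Driving force T = W sinα = 615·sin36.1° = 362.4 kN/m
Resisting force R = c_j·L + N'·tanφ_j = 21·13.3 + 342.9·tan30.4° = 279.3 + 201.2 = 480.5 kN/m
FS = R / T = 480.5 / 362.4 = 1.326

FS = 1.33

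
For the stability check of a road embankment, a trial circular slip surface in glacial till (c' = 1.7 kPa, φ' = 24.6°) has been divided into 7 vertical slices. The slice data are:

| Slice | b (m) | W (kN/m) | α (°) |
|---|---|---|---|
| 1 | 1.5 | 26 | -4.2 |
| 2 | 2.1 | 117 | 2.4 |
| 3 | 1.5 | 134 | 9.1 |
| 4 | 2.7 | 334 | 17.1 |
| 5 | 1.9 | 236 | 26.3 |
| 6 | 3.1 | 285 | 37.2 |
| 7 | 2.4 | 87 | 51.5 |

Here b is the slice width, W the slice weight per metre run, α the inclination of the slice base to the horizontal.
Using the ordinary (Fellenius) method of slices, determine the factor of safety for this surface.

Ordinary method of slices: FS = Σ[c'·Δl_i + (W_i cosα_i)·tanφ'] / Σ W_i sinα_i, with Δl_i = b_i / cosα_i.
Slice 1: Δl = 1.5/cos(-4.2°) = 1.504 m; N'_1 = 26·cos(-4.2°) = 25.9; c'Δl = 2.56; W sinα = -1.9
Slice 2: Δl = 2.1/cos2.4° = 2.102 m; N'_2 = 117·cos2.4° = 116.9; c'Δl = 3.57; W sinα = 4.9
Slice 3: Δl = 1.5/cos9.1° = 1.519 m; N'_3 = 134·cos9.1° = 132.3; c'Δl = 2.58; W sinα = 21.2
Slice 4: Δl = 2.7/cos17.1° = 2.825 m; N'_4 = 334·cos17.1° = 319.2; c'Δl = 4.80; W sinα = 98.2
Slice 5: Δl = 1.9/cos26.3° = 2.119 m; N'_5 = 236·cos26.3° = 211.6; c'Δl = 3.60; W sinα = 104.6
Slice 6: Δl = 3.1/cos37.2° = 3.892 m; N'_6 = 285·cos37.2° = 227.0; c'Δl = 6.62; W sinα = 172.3
Slice 7: Δl = 2.4/cos51.5° = 3.855 m; N'_7 = 87·cos51.5° = 54.2; c'Δl = 6.55; W sinα = 68.1
Σc'Δl = 30.3 kN/m; ΣN' = 1087.1 kN/m; ΣW sinα = 467.4 kN/m
Resisting = 30.3 + 1087.1·tan24.6° = 30.3 + 497.7 = 528.0 kN/m
FS = 528.0 / 467.4 = 1.130

FS = 1.13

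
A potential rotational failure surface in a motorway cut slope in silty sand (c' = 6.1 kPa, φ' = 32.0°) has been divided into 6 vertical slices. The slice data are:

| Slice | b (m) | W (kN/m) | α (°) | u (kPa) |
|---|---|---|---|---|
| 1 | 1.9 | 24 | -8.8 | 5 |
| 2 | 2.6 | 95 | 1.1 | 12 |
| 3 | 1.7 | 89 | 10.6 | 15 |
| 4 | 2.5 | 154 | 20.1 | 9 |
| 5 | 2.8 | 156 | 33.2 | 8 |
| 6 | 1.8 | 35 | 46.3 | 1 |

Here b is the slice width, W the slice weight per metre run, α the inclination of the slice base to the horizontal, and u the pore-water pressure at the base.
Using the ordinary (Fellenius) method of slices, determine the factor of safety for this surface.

FS = 1.86

Ordinary method of slices: FS = Σ[c'·Δl_i + (W_i cosα_i − u_i·Δl_i)·tanφ'] / Σ W_i sinα_i, with Δl_i = b_i / cosα_i.
Slice 1: Δl = 1.9/cos(-8.8°) = 1.923 m; N'_1 = 24·cos(-8.8°) − 5·1.923 = 14.1; c'Δl = 11.73; W sinα = -3.7
Slice 2: Δl = 2.6/cos1.1° = 2.600 m; N'_2 = 95·cos1.1° − 12·2.600 = 63.8; c'Δl = 15.86; W sinα = 1.8
Slice 3: Δl = 1.7/cos10.6° = 1.730 m; N'_3 = 89·cos10.6° − 15·1.730 = 61.5; c'Δl = 10.55; W sinα = 16.4
Slice 4: Δl = 2.5/cos20.1° = 2.662 m; N'_4 = 154·cos20.1° − 9·2.662 = 120.7; c'Δl = 16.24; W sinα = 52.9
Slice 5: Δl = 2.8/cos33.2° = 3.346 m; N'_5 = 156·cos33.2° − 8·3.346 = 103.8; c'Δl = 20.41; W sinα = 85.4
Slice 6: Δl = 1.8/cos46.3° = 2.605 m; N'_6 = 35·cos46.3° − 1·2.605 = 21.6; c'Δl = 15.89; W sinα = 25.3
Σc'Δl = 90.7 kN/m; ΣN' = 385.4 kN/m; ΣW sinα = 178.2 kN/m
Resisting = 90.7 + 385.4·tan32.0° = 90.7 + 240.8 = 331.5 kN/m
FS = 331.5 / 178.2 = 1.861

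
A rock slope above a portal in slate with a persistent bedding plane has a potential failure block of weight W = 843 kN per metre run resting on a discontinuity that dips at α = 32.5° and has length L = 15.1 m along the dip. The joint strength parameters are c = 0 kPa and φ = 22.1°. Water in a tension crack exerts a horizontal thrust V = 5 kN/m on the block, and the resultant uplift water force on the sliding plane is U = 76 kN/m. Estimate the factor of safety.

FS = 0.56

Resolving the block weight along and normal to the plane and applying the Mohr–Coulomb strength on the joint:
N' = W cosα − U − V sinα = 843·cos32.5° − 76 − 5·sin32.5° = 632.3 kN/m
Driving force T = W sinα + V cosα = 843·sin32.5° + 5·cos32.5° = 457.2 kN/m
Resisting force R = c·L + N'·tanφ = 0·15.1 + 632.3·tan22.1° = 0.0 + 256.7 = 256.7 kN/m
FS = R / T = 256.7 / 457.2 = 0.562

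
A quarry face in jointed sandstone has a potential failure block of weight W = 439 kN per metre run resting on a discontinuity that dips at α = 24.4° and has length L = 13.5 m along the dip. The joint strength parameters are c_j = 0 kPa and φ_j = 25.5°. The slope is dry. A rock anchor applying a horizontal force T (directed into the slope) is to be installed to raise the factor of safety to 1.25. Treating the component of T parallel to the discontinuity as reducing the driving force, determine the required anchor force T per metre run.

Resolving forces along and normal to the sliding plane, with the horizontal anchor force T adding T·sinα to the effective normal force and T·cosα acting up the plane against the driving force:
FS = [c_jL + (W cosα + T sinα) tanφ_j] / [W sinα − T cosα]
Without the anchor: N' = 399.8 kN/m, driving T_d = 181.4 kN/m, resisting R = 0·13.5 + 399.8·tan25.5° = 190.7 kN/m, FS = 1.05.
Setting FS = 1.25 and solving for T:
1.25·(181.4 − T cos24.4°) = 190.7 + T sin24.4°·tan25.5°
T·(sin24.4°·tan25.5° + 1.25·cos24.4°) = 1.25·181.4 − 190.7
T·(0.4131·0.4770 + 1.25·0.9107) = 226.7 − 190.7 = 36.0
T·1.3354 = 36.0
T = 27.0 kN/m

T = 27 kN/m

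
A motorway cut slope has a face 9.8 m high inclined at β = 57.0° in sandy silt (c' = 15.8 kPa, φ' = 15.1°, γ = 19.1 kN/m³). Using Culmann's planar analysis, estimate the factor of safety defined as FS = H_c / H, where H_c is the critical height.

H_c = (4c'/γ) · sinβ cosφ' / [1 − cos(β − φ')]
    = (4·15.8/19.1) · sin57.0°·cos15.1° / [1 − cos41.9°]
    = 3.309 · 0.8097 / 0.2557 = 10.48 m
FS = H_c / H = 10.48 / 9.8 = 1.069

FS = 1.07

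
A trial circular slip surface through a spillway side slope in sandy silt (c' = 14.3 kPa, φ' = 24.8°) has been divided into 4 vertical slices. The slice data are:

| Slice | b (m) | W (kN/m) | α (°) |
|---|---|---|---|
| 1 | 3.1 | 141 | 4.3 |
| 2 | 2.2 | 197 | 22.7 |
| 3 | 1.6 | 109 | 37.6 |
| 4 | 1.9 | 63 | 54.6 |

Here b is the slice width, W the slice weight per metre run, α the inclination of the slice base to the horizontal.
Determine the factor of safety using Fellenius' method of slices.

FS = 1.76

Ordinary method of slices: FS = Σ[c'·Δl_i + (W_i cosα_i)·tanφ'] / Σ W_i sinα_i, with Δl_i = b_i / cosα_i.
Slice 1: Δl = 3.1/cos4.3° = 3.109 m; N'_1 = 141·cos4.3° = 140.6; c'Δl = 44.46; W sinα = 10.6
Slice 2: Δl = 2.2/cos22.7° = 2.385 m; N'_2 = 197·cos22.7° = 181.7; c'Δl = 34.10; W sinα = 76.0
Slice 3: Δl = 1.6/cos37.6° = 2.019 m; N'_3 = 109·cos37.6° = 86.4; c'Δl = 28.88; W sinα = 66.5
Slice 4: Δl = 1.9/cos54.6° = 3.280 m; N'_4 = 63·cos54.6° = 36.5; c'Δl = 46.90; W sinα = 51.4
Σc'Δl = 154.3 kN/m; ΣN' = 445.2 kN/m; ΣW sinα = 204.5 kN/m
Resisting = 154.3 + 445.2·tan24.8° = 154.3 + 205.7 = 360.0 kN/m
FS = 360.0 / 204.5 = 1.761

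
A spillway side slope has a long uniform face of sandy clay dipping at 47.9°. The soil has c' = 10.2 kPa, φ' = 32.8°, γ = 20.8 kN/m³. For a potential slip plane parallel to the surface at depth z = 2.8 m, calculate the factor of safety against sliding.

For an infinite slope with a slip plane parallel to the surface (no pore pressure): FS = [c' + γz cos²β tanφ'] / [γz sinβ cosβ].
γz = 20.8·2.8 = 58.24 kN/m²
Numerator = 10.2 + 58.24·cos²47.9°·tan32.8° = 10.2 + 58.24·0.4495·0.6445 = 27.070 kPa
Denominator = 58.24·sin47.9°·cos47.9° = 58.24·0.7420·0.6704 = 28.971 kPa
FS = 27.070 / 28.971 = 0.934

FS = 0.93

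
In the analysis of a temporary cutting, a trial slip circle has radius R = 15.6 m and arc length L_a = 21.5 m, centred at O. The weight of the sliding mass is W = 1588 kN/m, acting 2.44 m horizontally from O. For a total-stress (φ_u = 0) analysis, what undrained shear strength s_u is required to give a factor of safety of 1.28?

s_u = 14.8 kPa

FS = s_u·L_a·R / (W·d), so s_u = FS·W·d / (L_a·R).
s_u = 1.28·1588·2.44 / (21.50·15.6) = 4959.6 / 335.40 = 14.79 kPa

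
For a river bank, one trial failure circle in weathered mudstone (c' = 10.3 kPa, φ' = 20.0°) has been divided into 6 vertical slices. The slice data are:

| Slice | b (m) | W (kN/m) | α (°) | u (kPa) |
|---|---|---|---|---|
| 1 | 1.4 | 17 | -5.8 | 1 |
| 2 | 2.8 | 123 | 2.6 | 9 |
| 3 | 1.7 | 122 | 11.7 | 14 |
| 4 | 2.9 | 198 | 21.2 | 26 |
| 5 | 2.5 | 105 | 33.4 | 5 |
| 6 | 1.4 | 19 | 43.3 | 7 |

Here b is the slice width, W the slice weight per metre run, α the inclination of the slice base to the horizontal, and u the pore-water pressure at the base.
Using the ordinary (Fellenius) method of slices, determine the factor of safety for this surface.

Ordinary method of slices: FS = Σ[c'·Δl_i + (W_i cosα_i − u_i·Δl_i)·tanφ'] / Σ W_i sinα_i, with Δl_i = b_i / cosα_i.
Slice 1: Δl = 1.4/cos(-5.8°) = 1.407 m; N'_1 = 17·cos(-5.8°) − 1·1.407 = 15.5; c'Δl = 14.49; W sinα = -1.7
Slice 2: Δl = 2.8/cos2.6° = 2.803 m; N'_2 = 123·cos2.6° − 9·2.803 = 97.6; c'Δl = 28.87; W sinα = 5.6
Slice 3: Δl = 1.7/cos11.7° = 1.736 m; N'_3 = 122·cos11.7° − 14·1.736 = 95.2; c'Δl = 17.88; W sinα = 24.7
Slice 4: Δl = 2.9/cos21.2° = 3.111 m; N'_4 = 198·cos21.2° − 26·3.111 = 103.7; c'Δl = 32.04; W sinα = 71.6
Slice 5: Δl = 2.5/cos33.4° = 2.995 m; N'_5 = 105·cos33.4° − 5·2.995 = 72.7; c'Δl = 30.84; W sinα = 57.8
Slice 6: Δl = 1.4/cos43.3° = 1.924 m; N'_6 = 19·cos43.3° − 7·1.924 = 0.4; c'Δl = 19.81; W sinα = 13.0
Σc'Δl = 143.9 kN/m; ΣN' = 385.1 kN/m; ΣW sinα = 171.0 kN/m
Resisting = 143.9 + 385.1·tan20.0° = 143.9 + 140.2 = 284.1 kN/m
FS = 284.1 / 171.0 = 1.661

FS = 1.66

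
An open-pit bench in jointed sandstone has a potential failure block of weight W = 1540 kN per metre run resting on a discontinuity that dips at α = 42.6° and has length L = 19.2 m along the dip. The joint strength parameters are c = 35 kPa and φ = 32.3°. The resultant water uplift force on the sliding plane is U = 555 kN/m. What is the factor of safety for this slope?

FS = 1.00

Resolving the block weight along and normal to the plane and applying the Mohr–Coulomb strength on the joint:
N' = W cosα − U = 1540·cos42.6° − 555 = 578.6 kN/m
Driving force T = W sinα = 1540·sin42.6° = 1042.4 kN/m
Resisting force R = c·L + N'·tanφ = 35·19.2 + 578.6·tan32.3° = 672.0 + 365.8 = 1037.8 kN/m
FS = R / T = 1037.8 / 1042.4 = 0.996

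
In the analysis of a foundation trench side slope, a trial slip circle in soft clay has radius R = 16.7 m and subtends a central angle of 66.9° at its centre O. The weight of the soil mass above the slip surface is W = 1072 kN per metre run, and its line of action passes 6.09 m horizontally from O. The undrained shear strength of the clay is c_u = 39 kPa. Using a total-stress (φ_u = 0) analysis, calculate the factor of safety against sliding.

Taking moments about the centre O, the resisting moment is provided by the undrained shear strength acting along the arc:
Arc length L_a = R·θ = 16.7·(66.9°·π/180) = 16.7·1.1676 = 19.50 m
M_R = c_u·L_a·R = 39·19.50·16.7 = 12699.9 kN·m/m
M_D = W·d = 1072·6.09 = 6528.5 kN·m/m
FS = M_R / M_D = 12699.9 / 6528.5 = 1.945

FS = 1.95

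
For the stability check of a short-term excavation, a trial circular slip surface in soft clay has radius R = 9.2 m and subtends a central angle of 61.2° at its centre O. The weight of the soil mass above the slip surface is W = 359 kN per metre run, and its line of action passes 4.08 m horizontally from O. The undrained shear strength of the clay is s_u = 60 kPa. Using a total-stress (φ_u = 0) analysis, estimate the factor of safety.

Taking moments about the centre O, the resisting moment is provided by the undrained shear strength acting along the arc:
Arc length L_a = R·θ = 9.2·(61.2°·π/180) = 9.2·1.0681 = 9.83 m
M_R = s_u·L_a·R = 60·9.83·9.2 = 5424.4 kN·m/m
M_D = W·d = 359·4.08 = 1464.7 kN·m/m
FS = M_R / M_D = 5424.4 / 1464.7 = 3.703

FS = 3.70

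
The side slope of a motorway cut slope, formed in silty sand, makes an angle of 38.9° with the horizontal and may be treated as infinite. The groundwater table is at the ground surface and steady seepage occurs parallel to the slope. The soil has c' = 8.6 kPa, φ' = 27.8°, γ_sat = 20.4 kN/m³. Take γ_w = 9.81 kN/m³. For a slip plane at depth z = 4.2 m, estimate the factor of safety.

FS = 0.54

With seepage parallel to the slope and the water table at the surface, the effective normal stress on the slip plane uses the buoyant unit weight γ' = γ_sat − γ_w while the driving shear stress uses γ_sat:
FS = [c' + γ' z cos²β tanφ'] / [γ_sat z sinβ cosβ]
γ' = 20.4 − 9.81 = 10.59 kN/m³
Numerator = 8.6 + 10.59·4.2·cos²38.9°·tan27.8° = 8.6 + 10.59·4.2·0.6057·0.5272 = 22.803 kPa
Denominator = 20.4·4.2·sin38.9°·cos38.9° = 20.4·4.2·0.6280·0.7782 = 41.872 kPa
FS = 22.803 / 41.872 = 0.545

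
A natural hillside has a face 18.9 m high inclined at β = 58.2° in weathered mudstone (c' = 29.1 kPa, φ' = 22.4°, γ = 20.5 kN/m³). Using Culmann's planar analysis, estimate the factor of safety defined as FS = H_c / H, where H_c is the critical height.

H_c = (4c'/γ) · sinβ cosφ' / [1 − cos(β − φ')]
    = (4·29.1/20.5) · sin58.2°·cos22.4° / [1 − cos35.8°]
    = 5.678 · 0.7858 / 0.1889 = 23.61 m
FS = H_c / H = 23.61 / 18.9 = 1.249

FS = 1.25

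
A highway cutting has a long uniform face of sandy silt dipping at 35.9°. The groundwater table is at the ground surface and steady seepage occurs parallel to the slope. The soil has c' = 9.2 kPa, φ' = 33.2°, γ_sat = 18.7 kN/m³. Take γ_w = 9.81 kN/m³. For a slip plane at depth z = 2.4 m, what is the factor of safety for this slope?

FS = 0.86

With seepage parallel to the slope and the water table at the surface, the effective normal stress on the slip plane uses the buoyant unit weight γ' = γ_sat − γ_w while the driving shear stress uses γ_sat:
FS = [c' + γ' z cos²β tanφ'] / [γ_sat z sinβ cosβ]
γ' = 18.7 − 9.81 = 8.89 kN/m³
Numerator = 9.2 + 8.89·2.4·cos²35.9°·tan33.2° = 9.2 + 8.89·2.4·0.6562·0.6544 = 18.361 kPa
Denominator = 18.7·2.4·sin35.9°·cos35.9° = 18.7·2.4·0.5864·0.8100 = 21.317 kPa
FS = 18.361 / 21.317 = 0.861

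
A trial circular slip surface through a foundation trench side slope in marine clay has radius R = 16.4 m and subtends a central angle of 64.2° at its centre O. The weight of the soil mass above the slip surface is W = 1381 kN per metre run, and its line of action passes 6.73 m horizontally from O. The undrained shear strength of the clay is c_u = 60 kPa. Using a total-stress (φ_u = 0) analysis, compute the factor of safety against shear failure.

FS = 1.95

Taking moments about the centre O, the resisting moment is provided by the undrained shear strength acting along the arc:
Arc length L_a = R·θ = 16.4·(64.2°·π/180) = 16.4·1.1205 = 18.38 m
M_R = c_u·L_a·R = 60·18.38·16.4 = 18082.2 kN·m/m
M_D = W·d = 1381·6.73 = 9294.1 kN·m/m
FS = M_R / M_D = 18082.2 / 9294.1 = 1.946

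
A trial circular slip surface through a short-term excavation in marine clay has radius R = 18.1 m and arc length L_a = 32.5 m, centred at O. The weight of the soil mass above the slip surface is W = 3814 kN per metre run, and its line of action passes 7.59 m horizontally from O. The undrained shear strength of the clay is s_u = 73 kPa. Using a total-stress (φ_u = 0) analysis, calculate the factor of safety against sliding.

Taking moments about the centre O, the resisting moment is provided by the undrained shear strength acting along the arc:
M_R = s_u·L_a·R = 73·32.50·18.1 = 42942.2 kN·m/m
M_D = W·d = 3814·7.59 = 28948.3 kN·m/m
FS = M_R / M_D = 42942.2 / 28948.3 = 1.483

FS = 1.48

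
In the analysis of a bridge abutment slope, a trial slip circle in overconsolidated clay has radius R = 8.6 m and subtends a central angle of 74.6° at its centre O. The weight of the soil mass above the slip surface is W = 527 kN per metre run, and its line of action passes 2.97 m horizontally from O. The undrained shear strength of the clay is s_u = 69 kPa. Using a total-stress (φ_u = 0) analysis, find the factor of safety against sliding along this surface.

FS = 4.25

Taking moments about the centre O, the resisting moment is provided by the undrained shear strength acting along the arc:
Arc length L_a = R·θ = 8.6·(74.6°·π/180) = 8.6·1.3020 = 11.20 m
M_R = s_u·L_a·R = 69·11.20·8.6 = 6644.5 kN·m/m
M_D = W·d = 527·2.97 = 1565.2 kN·m/m
FS = M_R / M_D = 6644.5 / 1565.2 = 4.245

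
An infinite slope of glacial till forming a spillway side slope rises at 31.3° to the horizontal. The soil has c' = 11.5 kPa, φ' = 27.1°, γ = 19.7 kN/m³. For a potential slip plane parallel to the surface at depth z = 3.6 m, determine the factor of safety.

For an infinite slope with a slip plane parallel to the surface (no pore pressure): FS = [c' + γz cos²β tanφ'] / [γz sinβ cosβ].
γz = 19.7·3.6 = 70.92 kN/m²
Numerator = 11.5 + 70.92·cos²31.3°·tan27.1° = 11.5 + 70.92·0.7301·0.5117 = 37.996 kPa
Denominator = 70.92·sin31.3°·cos31.3° = 70.92·0.5195·0.8545 = 31.482 kPa
FS = 37.996 / 31.482 = 1.207

FS = 1.21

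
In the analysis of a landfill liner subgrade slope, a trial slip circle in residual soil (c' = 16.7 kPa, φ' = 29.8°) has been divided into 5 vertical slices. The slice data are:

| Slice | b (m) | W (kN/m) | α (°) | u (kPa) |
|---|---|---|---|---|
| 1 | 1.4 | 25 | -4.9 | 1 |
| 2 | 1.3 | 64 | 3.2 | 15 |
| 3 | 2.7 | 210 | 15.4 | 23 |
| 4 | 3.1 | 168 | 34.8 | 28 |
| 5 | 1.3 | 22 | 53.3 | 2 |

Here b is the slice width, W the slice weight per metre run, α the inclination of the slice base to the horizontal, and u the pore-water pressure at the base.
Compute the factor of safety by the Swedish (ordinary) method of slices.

Ordinary method of slices: FS = Σ[c'·Δl_i + (W_i cosα_i − u_i·Δl_i)·tanφ'] / Σ W_i sinα_i, with Δl_i = b_i / cosα_i.
Slice 1: Δl = 1.4/cos(-4.9°) = 1.405 m; N'_1 = 25·cos(-4.9°) − 1·1.405 = 23.5; c'Δl = 23.47; W sinα = -2.1
Slice 2: Δl = 1.3/cos3.2° = 1.302 m; N'_2 = 64·cos3.2° − 15·1.302 = 44.4; c'Δl = 21.74; W sinα = 3.6
Slice 3: Δl = 2.7/cos15.4° = 2.801 m; N'_3 = 210·cos15.4° − 23·2.801 = 138.0; c'Δl = 46.77; W sinα = 55.8
Slice 4: Δl = 3.1/cos34.8° = 3.775 m; N'_4 = 168·cos34.8° − 28·3.775 = 32.2; c'Δl = 63.05; W sinα = 95.9
Slice 5: Δl = 1.3/cos53.3° = 2.175 m; N'_5 = 22·cos53.3° − 2·2.175 = 8.8; c'Δl = 36.33; W sinα = 17.6
Σc'Δl = 191.4 kN/m; ΣN' = 247.0 kN/m; ΣW sinα = 170.7 kN/m
Resisting = 191.4 + 247.0·tan29.8° = 191.4 + 141.4 = 332.8 kN/m
FS = 332.8 / 170.7 = 1.949

FS = 1.95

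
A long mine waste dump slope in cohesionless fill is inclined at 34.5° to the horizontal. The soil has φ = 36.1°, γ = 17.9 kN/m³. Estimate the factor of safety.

FS = 1.06

For a dry cohesionless infinite slope the factor of safety is FS = tanφ / tanβ.
FS = tan36.1° / tan34.5° = 0.7292 / 0.6873 = 1.061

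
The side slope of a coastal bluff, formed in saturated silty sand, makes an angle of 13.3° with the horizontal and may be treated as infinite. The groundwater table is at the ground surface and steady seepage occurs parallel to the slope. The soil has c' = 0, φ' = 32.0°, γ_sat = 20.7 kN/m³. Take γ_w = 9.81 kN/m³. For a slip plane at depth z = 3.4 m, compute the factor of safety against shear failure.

FS = 1.39

With seepage parallel to the slope and the water table at the surface, the effective normal stress on the slip plane uses the buoyant unit weight γ' = γ_sat − γ_w while the driving shear stress uses γ_sat:
FS = [c' + γ' z cos²β tanφ'] / [γ_sat z sinβ cosβ]
(For c' = 0 this reduces to FS = (γ'/γ_sat)·tanφ'/tanβ.)
γ' = 20.7 − 9.81 = 10.89 kN/m³
Numerator = 0.0 + 10.89·3.4·cos²13.3°·tan32.0° = 0.0 + 10.89·3.4·0.9471·0.6249 = 21.912 kPa
Denominator = 20.7·3.4·sin13.3°·cos13.3° = 20.7·3.4·0.2300·0.9732 = 15.757 kPa
FS = 21.912 / 15.757 = 1.391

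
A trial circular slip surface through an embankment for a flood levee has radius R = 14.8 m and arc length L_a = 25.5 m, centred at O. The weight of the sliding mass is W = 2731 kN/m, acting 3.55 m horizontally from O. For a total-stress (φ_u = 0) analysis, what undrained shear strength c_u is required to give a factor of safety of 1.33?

FS = c_u·L_a·R / (W·d), so c_u = FS·W·d / (L_a·R).
c_u = 1.33·2731·3.55 / (25.50·14.8) = 12894.4 / 377.40 = 34.17 kPa

c_u = 34.2 kPa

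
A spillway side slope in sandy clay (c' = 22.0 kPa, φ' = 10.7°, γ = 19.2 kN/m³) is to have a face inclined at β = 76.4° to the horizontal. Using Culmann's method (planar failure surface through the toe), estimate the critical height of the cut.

H_c = 7.44 m

Culmann's analysis gives the critical failure plane at α_cr = (β + φ')/2 = (76.4 + 10.7)/2 = 43.6°, and the critical height
H_c = (4c'/γ) · sinβ cosφ' / [1 − cos(β − φ')]
    = (4·22.0/19.2) · sin76.4°·cos10.7° / [1 − cos(65.7°)]
    = 4.583 · 0.9720·0.9826 / [1 − 0.4115]
    = 4.583 · 0.9551 / 0.5885
    = 7.44 m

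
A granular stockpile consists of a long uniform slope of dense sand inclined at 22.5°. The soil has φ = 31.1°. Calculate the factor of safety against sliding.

FS = 1.46

For a dry cohesionless infinite slope the factor of safety is FS = tanφ / tanβ.
FS = tan31.1° / tan22.5° = 0.6032 / 0.4142 = 1.456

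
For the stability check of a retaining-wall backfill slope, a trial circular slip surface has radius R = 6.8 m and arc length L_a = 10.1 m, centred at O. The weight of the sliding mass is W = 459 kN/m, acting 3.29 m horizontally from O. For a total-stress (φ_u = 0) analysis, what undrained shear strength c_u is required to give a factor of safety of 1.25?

FS = c_u·L_a·R / (W·d), so c_u = FS·W·d / (L_a·R).
c_u = 1.25·459·3.29 / (10.10·6.8) = 1887.6 / 68.68 = 27.48 kPa

c_u = 27.5 kPa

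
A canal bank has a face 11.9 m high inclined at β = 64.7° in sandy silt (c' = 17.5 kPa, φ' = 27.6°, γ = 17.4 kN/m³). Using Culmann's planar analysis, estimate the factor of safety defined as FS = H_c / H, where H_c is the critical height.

H_c = (4c'/γ) · sinβ cosφ' / [1 − cos(β − φ')]
    = (4·17.5/17.4) · sin64.7°·cos27.6° / [1 − cos37.1°]
    = 4.023 · 0.8012 / 0.2024 = 15.92 m
FS = H_c / H = 15.92 / 11.9 = 1.338

FS = 1.34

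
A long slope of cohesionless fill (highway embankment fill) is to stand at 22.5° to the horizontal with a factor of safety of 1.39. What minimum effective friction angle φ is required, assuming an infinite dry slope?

φ = 29.9°

FS = tanφ/tanβ ⇒ tanφ = FS · tanβ = 1.39 · tan22.5° = 0.5758
φ = arctan(0.5758) = 29.93°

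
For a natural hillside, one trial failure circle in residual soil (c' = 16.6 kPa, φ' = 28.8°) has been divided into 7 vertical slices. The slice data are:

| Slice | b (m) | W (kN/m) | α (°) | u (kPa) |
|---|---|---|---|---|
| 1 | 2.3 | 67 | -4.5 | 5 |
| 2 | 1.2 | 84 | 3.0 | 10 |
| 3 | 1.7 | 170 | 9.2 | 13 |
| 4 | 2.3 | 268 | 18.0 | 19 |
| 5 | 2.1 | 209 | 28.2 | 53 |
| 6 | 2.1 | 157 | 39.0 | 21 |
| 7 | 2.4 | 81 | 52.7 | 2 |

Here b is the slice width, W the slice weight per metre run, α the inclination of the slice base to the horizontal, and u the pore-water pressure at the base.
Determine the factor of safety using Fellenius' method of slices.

Ordinary method of slices: FS = Σ[c'·Δl_i + (W_i cosα_i − u_i·Δl_i)·tanφ'] / Σ W_i sinα_i, with Δl_i = b_i / cosα_i.
Slice 1: Δl = 2.3/cos(-4.5°) = 2.307 m; N'_1 = 67·cos(-4.5°) − 5·2.307 = 55.3; c'Δl = 38.30; W sinα = -5.3
Slice 2: Δl = 1.2/cos3.0° = 1.202 m; N'_2 = 84·cos3.0° − 10·1.202 = 71.9; c'Δl = 19.95; W sinα = 4.4
Slice 3: Δl = 1.7/cos9.2° = 1.722 m; N'_3 = 170·cos9.2° − 13·1.722 = 145.4; c'Δl = 28.59; W sinα = 27.2
Slice 4: Δl = 2.3/cos18.0° = 2.418 m; N'_4 = 268·cos18.0° − 19·2.418 = 208.9; c'Δl = 40.14; W sinα = 82.8
Slice 5: Δl = 2.1/cos28.2° = 2.383 m; N'_5 = 209·cos28.2° − 53·2.383 = 57.9; c'Δl = 39.56; W sinα = 98.8
Slice 6: Δl = 2.1/cos39.0° = 2.702 m; N'_6 = 157·cos39.0° − 21·2.702 = 65.3; c'Δl = 44.86; W sinα = 98.8
Slice 7: Δl = 2.4/cos52.7° = 3.960 m; N'_7 = 81·cos52.7° − 2·3.960 = 41.2; c'Δl = 65.74; W sinα = 64.4
Σc'Δl = 277.1 kN/m; ΣN' = 645.8 kN/m; ΣW sinα = 371.1 kN/m
Resisting = 277.1 + 645.8·tan28.8° = 277.1 + 355.0 = 632.2 kN/m
FS = 632.2 / 371.1 = 1.703

FS = 1.70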